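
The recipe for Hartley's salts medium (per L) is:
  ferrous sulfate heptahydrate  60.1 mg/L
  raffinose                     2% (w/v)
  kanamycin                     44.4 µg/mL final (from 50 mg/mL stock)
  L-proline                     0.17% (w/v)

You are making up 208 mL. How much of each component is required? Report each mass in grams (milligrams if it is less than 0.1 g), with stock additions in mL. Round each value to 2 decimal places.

Working volume: 208 mL = 0.208 L.
ferrous sulfate heptahydrate: 60.1 mg/L × 0.208 L = 12.50 mg
raffinose: 2 g per 100 mL × 208 mL ÷ 100 = 4.16 g
kanamycin: C1V1 = C2V2 → 44.4 µg/mL × 208 mL ÷ 50000 µg/mL = 0.18 mL
L-proline: 0.17% w/v = 1.7 g/L → 1.7 × 0.208 L = 0.35 g

ferrous sulfate heptahydrate 12.50 mg; raffinose 4.16 g; kanamycin 0.18 mL; L-proline 0.35 g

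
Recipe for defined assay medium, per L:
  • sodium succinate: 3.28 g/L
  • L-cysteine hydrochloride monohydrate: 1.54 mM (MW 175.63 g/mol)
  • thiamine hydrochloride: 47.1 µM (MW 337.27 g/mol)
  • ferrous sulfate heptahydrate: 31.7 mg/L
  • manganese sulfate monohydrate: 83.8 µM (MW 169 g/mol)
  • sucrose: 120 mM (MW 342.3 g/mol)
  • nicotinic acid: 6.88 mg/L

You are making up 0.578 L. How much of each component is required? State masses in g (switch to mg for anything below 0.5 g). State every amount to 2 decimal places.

sodium succinate 1.90 g; L-cysteine hydrochloride monohydrate 156.33 mg; thiamine hydrochloride 9.18 mg; ferrous sulfate heptahydrate 18.32 mg; manganese sulfate monohydrate 8.19 mg; sucrose 23.74 g; nicotinic acid 3.98 mg

Scale factor relative to 1 L: 0.578.
sodium succinate: 3.28 g/L × 0.578 L = 1.90 g
L-cysteine hydrochloride monohydrate: 1.54 mmol/L × 175.63 mg/mmol × 0.578 L = 156.33 mg
thiamine hydrochloride: 47.1 µmol/L × 337.27 g/mol × 0.578 L ÷ 1000 = 9.18 mg
ferrous sulfate heptahydrate: 31.7 mg/L × 0.578 L = 18.32 mg
manganese sulfate monohydrate: 83.8 µmol/L × 169 g/mol × 0.578 L ÷ 1000 = 8.19 mg
sucrose: 120 mmol/L × 342.3 g/mol × 0.578 L ÷ 1000 = 23.74 g
nicotinic acid: 6.88 mg/L × 0.578 L = 3.98 mg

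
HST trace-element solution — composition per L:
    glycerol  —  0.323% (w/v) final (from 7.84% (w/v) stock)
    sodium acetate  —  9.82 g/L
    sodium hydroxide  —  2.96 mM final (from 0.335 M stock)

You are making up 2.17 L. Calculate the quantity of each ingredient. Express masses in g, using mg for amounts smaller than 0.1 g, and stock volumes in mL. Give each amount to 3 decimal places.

glycerol 89.402 mL; sodium acetate 21.309 g; sodium hydroxide 19.174 mL

Scale factor relative to 1 L: 2.17.
glycerol: C1V1 = C2V2 → 0.323% ÷ 7.84% × 2170 mL = 89.402 mL
sodium acetate: 9.82 g/L × 2.17 L = 21.309 g
sodium hydroxide: dilute stock: 2.96 mM × 2170 mL ÷ 335 mM = 19.174 mL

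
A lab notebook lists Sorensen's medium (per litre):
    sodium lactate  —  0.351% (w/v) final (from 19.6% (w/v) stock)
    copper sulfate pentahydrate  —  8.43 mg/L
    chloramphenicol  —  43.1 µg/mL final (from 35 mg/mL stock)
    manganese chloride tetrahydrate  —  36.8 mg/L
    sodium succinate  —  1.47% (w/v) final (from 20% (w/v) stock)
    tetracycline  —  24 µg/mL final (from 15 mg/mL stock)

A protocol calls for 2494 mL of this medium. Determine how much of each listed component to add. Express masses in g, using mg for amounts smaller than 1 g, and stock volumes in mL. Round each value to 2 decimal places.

sodium lactate 44.66 mL; copper sulfate pentahydrate 21.02 mg; chloramphenicol 3.07 mL; manganese chloride tetrahydrate 91.78 mg; sodium succinate 183.31 mL; tetracycline 3.99 mL

Working volume: 2494 mL = 2.494 L.
sodium lactate: dilute stock: 0.351% ÷ 19.6% × 2494 mL = 44.66 mL
copper sulfate pentahydrate: 8.43 mg/L × 2.494 L = 21.02 mg
chloramphenicol: dilute stock: 43.1 µg/mL × 2494 mL ÷ 35000 µg/mL = 3.07 mL
manganese chloride tetrahydrate: 36.8 mg/L × 2.494 L = 91.78 mg
sodium succinate: dilute stock: 1.47% ÷ 20% × 2494 mL = 183.31 mL
tetracycline: V = C2·V2/C1 = 24 µg/mL × 2494 mL ÷ 15000 µg/mL = 3.99 mL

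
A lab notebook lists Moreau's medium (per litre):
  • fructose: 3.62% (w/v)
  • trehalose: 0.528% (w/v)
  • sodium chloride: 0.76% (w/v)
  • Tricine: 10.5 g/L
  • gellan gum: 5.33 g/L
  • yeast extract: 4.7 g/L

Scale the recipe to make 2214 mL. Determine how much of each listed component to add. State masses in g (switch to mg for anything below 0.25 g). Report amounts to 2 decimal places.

fructose 80.15 g; trehalose 11.69 g; sodium chloride 16.83 g; Tricine 23.25 g; gellan gum 11.80 g; yeast extract 10.41 g

Scale factor relative to 1 L: 2.214.
fructose: 3.62 g per 100 mL × 2214 mL ÷ 100 = 80.15 g
trehalose: 0.528 g per 100 mL × 2214 mL ÷ 100 = 11.69 g
sodium chloride: 0.76% w/v = 7.6 g/L → 7.6 × 2.214 L = 16.83 g
Tricine: 10.5 g/L × 2.214 L = 23.25 g
gellan gum: 5.33 g/L × 2.214 L = 11.80 g
yeast extract: 4.7 g/L × 2.214 L = 10.41 g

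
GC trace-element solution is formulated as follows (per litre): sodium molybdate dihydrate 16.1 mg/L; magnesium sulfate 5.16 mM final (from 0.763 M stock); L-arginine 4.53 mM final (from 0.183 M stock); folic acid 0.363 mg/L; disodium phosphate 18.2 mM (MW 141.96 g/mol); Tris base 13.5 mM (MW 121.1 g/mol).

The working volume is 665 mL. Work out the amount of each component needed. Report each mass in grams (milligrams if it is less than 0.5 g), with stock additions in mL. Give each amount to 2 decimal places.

Working volume: 665 mL = 0.665 L.
sodium molybdate dihydrate: 16.1 mg/L × 0.665 L = 10.71 mg
magnesium sulfate: C1V1 = C2V2 → 5.16 mM × 665 mL ÷ 763 mM = 4.50 mL
L-arginine: C1V1 = C2V2 → 4.53 mM × 665 mL ÷ 183 mM = 16.46 mL
folic acid: 0.363 mg/L × 0.665 L = 0.24 mg
disodium phosphate: 18.2 mmol/L × 141.96 g/mol × 0.665 L ÷ 1000 = 1.72 g
Tris base: 13.5 mmol/L × 121.1 g/mol × 0.665 L ÷ 1000 = 1.09 g

sodium molybdate dihydrate 10.71 mg; magnesium sulfate 4.50 mL; L-arginine 16.46 mL; folic acid 0.24 mg; disodium phosphate 1.72 g; Tris base 1.09 g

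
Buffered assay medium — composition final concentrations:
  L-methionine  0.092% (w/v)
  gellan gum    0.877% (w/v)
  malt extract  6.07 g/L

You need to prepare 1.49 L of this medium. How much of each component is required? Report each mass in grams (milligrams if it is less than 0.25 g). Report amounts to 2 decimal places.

Working volume: 1.49 L.
L-methionine: 0.092% w/v = 0.92 g/L → 0.92 × 1.49 L = 1.37 g
gellan gum: 0.877% w/v = 8.77 g/L → 8.77 × 1.49 L = 13.07 g
malt extract: 6.07 g/L × 1.49 L = 9.04 g

L-methionine 1.37 g; gellan gum 13.07 g; malt extract 9.04 g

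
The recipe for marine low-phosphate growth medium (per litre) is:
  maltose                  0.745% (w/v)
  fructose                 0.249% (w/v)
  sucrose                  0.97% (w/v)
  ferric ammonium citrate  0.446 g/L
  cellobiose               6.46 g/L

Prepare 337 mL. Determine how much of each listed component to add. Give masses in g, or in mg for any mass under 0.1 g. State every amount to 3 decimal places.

Working volume: 337 mL = 0.337 L.
maltose: 0.745% w/v = 7.45 g/L → 7.45 × 0.337 L = 2.511 g
fructose: 0.249 g per 100 mL × 337 mL ÷ 100 = 0.839 g
sucrose: 0.97 g per 100 mL × 337 mL ÷ 100 = 3.269 g
ferric ammonium citrate: 0.446 g/L × 0.337 L = 0.150 g
cellobiose: 6.46 g/L × 0.337 L = 2.177 g

maltose 2.511 g; fructose 0.839 g; sucrose 3.269 g; ferric ammonium citrate 0.150 g; cellobiose 2.177 g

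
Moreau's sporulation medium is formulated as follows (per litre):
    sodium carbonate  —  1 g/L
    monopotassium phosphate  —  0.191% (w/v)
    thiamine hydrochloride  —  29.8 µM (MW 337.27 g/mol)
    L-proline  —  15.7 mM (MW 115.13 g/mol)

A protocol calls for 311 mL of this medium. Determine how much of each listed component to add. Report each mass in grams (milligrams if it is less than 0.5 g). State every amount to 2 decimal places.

sodium carbonate 311.00 mg; monopotassium phosphate 0.59 g; thiamine hydrochloride 3.13 mg; L-proline 0.56 g

Target volume = 311 mL = 0.311 L.
sodium carbonate: 1 g/L × 0.311 L = 0.311 g = 311.00 mg
monopotassium phosphate: 0.191% w/v = 1.91 g/L → 1.91 × 0.311 L = 0.59 g
thiamine hydrochloride: 29.8 µmol/L × 337.27 g/mol × 0.311 L ÷ 1000 = 3.13 mg
L-proline: 15.7 mmol/L × 115.13 g/mol × 0.311 L ÷ 1000 = 0.56 g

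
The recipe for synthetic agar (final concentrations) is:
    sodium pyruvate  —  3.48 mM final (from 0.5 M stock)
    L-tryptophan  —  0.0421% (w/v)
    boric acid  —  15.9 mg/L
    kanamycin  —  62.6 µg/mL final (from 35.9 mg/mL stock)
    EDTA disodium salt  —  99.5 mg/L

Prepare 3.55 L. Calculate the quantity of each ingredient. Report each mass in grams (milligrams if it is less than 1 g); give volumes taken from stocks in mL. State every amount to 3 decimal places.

sodium pyruvate 24.708 mL; L-tryptophan 1.495 g; boric acid 56.445 mg; kanamycin 6.190 mL; EDTA disodium salt 353.225 mg

Working volume: 3.55 L.
sodium pyruvate: dilute stock: 3.48 mM × 3550 mL ÷ 500 mM = 24.708 mL
L-tryptophan: 0.0421% w/v = 0.421 g/L → 0.421 × 3.55 L = 1.495 g
boric acid: 15.9 mg/L × 3.55 L = 56.445 mg
kanamycin: V = C2·V2/C1 = 62.6 µg/mL × 3550 mL ÷ 35900 µg/mL = 6.190 mL
EDTA disodium salt: 99.5 mg/L × 3.55 L = 353.225 mg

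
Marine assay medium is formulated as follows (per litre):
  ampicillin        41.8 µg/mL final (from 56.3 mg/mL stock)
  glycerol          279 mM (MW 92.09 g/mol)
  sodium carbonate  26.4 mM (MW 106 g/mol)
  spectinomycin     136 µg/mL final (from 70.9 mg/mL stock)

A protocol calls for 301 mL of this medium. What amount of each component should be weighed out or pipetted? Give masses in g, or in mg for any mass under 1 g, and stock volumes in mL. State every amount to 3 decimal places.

Working volume: 301 mL = 0.301 L.
ampicillin: C1V1 = C2V2 → 41.8 µg/mL × 301 mL ÷ 56300 µg/mL = 0.223 mL
glycerol: 279 mmol/L × 92.09 g/mol × 0.301 L ÷ 1000 = 7.734 g
sodium carbonate: 26.4 mmol/L × 106 mg/mmol × 0.301 L = 842.318 mg
spectinomycin: dilute stock: 136 µg/mL × 301 mL ÷ 70900 µg/mL = 0.577 mL

ampicillin 0.223 mL; glycerol 7.734 g; sodium carbonate 842.318 mg; spectinomycin 0.577 mL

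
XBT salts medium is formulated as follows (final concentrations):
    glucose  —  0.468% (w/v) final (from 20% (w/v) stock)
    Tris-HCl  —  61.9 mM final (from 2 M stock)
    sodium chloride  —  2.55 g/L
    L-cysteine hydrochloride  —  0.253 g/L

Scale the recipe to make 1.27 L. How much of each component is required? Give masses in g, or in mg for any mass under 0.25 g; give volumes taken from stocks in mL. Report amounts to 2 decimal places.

glucose 29.72 mL; Tris-HCl 39.31 mL; sodium chloride 3.24 g; L-cysteine hydrochloride 0.32 g

Working volume: 1.27 L.
glucose: V = C2·V2/C1 = 0.468% ÷ 20% × 1270 mL = 29.72 mL
Tris-HCl: dilute stock: 61.9 mM × 1270 mL ÷ 2000 mM = 39.31 mL
sodium chloride: 2.55 g/L × 1.27 L = 3.24 g
L-cysteine hydrochloride: 0.253 g/L × 1.27 L = 0.32 g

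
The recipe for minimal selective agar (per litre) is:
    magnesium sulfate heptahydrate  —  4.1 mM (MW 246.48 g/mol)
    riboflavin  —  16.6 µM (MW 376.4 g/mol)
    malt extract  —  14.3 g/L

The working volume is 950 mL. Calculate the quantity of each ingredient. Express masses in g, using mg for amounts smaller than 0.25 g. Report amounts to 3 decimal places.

magnesium sulfate heptahydrate 0.960 g; riboflavin 5.936 mg; malt extract 13.585 g

Target volume = 950 mL = 0.95 L.
magnesium sulfate heptahydrate: 4.1 mmol/L × 246.48 g/mol × 0.95 L ÷ 1000 = 0.960 g
riboflavin: 16.6 µmol/L × 376.4 g/mol × 0.95 L ÷ 1000 = 5.936 mg
malt extract: 14.3 g/L × 0.95 L = 13.585 g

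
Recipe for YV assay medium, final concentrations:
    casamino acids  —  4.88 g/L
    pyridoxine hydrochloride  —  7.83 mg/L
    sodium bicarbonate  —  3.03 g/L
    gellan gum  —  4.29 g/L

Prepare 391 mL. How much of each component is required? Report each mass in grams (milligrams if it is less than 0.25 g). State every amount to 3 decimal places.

casamino acids 1.908 g; pyridoxine hydrochloride 3.062 mg; sodium bicarbonate 1.185 g; gellan gum 1.677 g

Working volume: 391 mL = 0.391 L.
casamino acids: 4.88 g/L × 0.391 L = 1.908 g
pyridoxine hydrochloride: 7.83 mg/L × 0.391 L = 3.062 mg
sodium bicarbonate: 3.03 g/L × 0.391 L = 1.185 g
gellan gum: 4.29 g/L × 0.391 L = 1.677 g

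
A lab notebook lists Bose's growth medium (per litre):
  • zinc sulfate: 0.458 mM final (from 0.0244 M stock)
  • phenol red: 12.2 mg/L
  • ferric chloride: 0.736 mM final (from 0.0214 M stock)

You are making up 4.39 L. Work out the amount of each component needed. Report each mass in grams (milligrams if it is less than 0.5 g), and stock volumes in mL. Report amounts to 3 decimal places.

zinc sulfate 82.402 mL; phenol red 53.558 mg; ferric chloride 150.983 mL

Working volume: 4.39 L.
zinc sulfate: C1V1 = C2V2 → 0.458 mM × 4390 mL ÷ 24.4 mM = 82.402 mL
phenol red: 12.2 mg/L × 4.39 L = 53.558 mg
ferric chloride: C1V1 = C2V2 → 0.736 mM × 4390 mL ÷ 21.4 mM = 150.983 mL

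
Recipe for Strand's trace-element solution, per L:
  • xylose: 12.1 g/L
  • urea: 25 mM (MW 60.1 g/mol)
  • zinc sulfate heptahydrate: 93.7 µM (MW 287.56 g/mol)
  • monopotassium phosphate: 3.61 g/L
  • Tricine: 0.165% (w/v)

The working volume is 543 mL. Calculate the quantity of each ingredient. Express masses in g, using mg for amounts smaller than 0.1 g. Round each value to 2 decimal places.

xylose 6.57 g; urea 0.82 g; zinc sulfate heptahydrate 14.63 mg; monopotassium phosphate 1.96 g; Tricine 0.90 g

Working volume: 543 mL = 0.543 L.
xylose: 12.1 g/L × 0.543 L = 6.57 g
urea: 25 mmol/L × 60.1 g/mol × 0.543 L ÷ 1000 = 0.82 g
zinc sulfate heptahydrate: 93.7 µmol/L × 287.56 g/mol × 0.543 L ÷ 1000 = 14.63 mg
monopotassium phosphate: 3.61 g/L × 0.543 L = 1.96 g
Tricine: 0.165 g per 100 mL × 543 mL ÷ 100 = 0.90 g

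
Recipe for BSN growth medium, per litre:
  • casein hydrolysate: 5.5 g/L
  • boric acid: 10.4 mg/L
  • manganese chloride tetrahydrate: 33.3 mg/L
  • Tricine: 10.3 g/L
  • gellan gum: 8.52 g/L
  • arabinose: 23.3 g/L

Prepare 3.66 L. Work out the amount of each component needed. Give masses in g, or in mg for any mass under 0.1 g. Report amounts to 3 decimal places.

casein hydrolysate 20.130 g; boric acid 38.064 mg; manganese chloride tetrahydrate 0.122 g; Tricine 37.698 g; gellan gum 31.183 g; arabinose 85.278 g

Scale factor relative to 1 L: 3.66.
casein hydrolysate: 5.5 g/L × 3.66 L = 20.130 g
boric acid: 10.4 mg/L × 3.66 L = 38.064 mg
manganese chloride tetrahydrate: 33.3 mg/L × 3.66 L = 121.878 mg = 0.122 g
Tricine: 10.3 g/L × 3.66 L = 37.698 g
gellan gum: 8.52 g/L × 3.66 L = 31.183 g
arabinose: 23.3 g/L × 3.66 L = 85.278 g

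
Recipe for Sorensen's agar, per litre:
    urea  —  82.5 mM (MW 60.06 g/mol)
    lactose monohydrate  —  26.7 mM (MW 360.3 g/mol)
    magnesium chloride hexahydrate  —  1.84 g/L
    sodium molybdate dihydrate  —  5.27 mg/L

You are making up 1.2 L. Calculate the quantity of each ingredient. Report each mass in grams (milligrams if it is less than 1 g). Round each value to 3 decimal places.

Scale factor relative to 1 L: 1.2.
urea: 82.5 mmol/L × 60.06 g/mol × 1.2 L ÷ 1000 = 5.946 g
lactose monohydrate: 26.7 mmol/L × 360.3 g/mol × 1.2 L ÷ 1000 = 11.544 g
magnesium chloride hexahydrate: 1.84 g/L × 1.2 L = 2.208 g
sodium molybdate dihydrate: 5.27 mg/L × 1.2 L = 6.324 mg

urea 5.946 g; lactose monohydrate 11.544 g; magnesium chloride hexahydrate 2.208 g; sodium molybdate dihydrate 6.324 mg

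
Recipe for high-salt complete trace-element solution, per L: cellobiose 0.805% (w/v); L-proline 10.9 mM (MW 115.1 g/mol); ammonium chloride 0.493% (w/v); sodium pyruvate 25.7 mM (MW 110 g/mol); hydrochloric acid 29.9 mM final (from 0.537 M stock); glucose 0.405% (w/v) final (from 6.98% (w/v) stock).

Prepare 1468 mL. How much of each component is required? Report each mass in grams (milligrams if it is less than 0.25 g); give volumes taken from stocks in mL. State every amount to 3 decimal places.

Target volume = 1468 mL = 1.468 L.
cellobiose: 0.805% w/v = 8.05 g/L → 8.05 × 1.468 L = 11.817 g
L-proline: 10.9 mmol/L × 115.1 g/mol × 1.468 L ÷ 1000 = 1.842 g
ammonium chloride: 0.493% w/v = 4.93 g/L → 4.93 × 1.468 L = 7.237 g
sodium pyruvate: 25.7 mmol/L × 110 g/mol × 1.468 L ÷ 1000 = 4.150 g
hydrochloric acid: C1V1 = C2V2 → 29.9 mM × 1468 mL ÷ 537 mM = 81.738 mL
glucose: V = C2·V2/C1 = 0.405% ÷ 6.98% × 1468 mL = 85.178 mL

cellobiose 11.817 g; L-proline 1.842 g; ammonium chloride 7.237 g; sodium pyruvate 4.150 g; hydrochloric acid 81.738 mL; glucose 85.178 mL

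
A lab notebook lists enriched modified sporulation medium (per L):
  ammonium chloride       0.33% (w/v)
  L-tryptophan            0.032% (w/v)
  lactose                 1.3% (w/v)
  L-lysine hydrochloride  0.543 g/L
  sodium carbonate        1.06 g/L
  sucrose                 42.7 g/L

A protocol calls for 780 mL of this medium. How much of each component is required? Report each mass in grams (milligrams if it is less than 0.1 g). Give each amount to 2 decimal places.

ammonium chloride 2.57 g; L-tryptophan 0.25 g; lactose 10.14 g; L-lysine hydrochloride 0.42 g; sodium carbonate 0.83 g; sucrose 33.31 g

Working volume: 780 mL = 0.78 L.
ammonium chloride: 0.33% w/v = 3.3 g/L → 3.3 × 0.78 L = 2.57 g
L-tryptophan: 0.032 g per 100 mL × 780 mL ÷ 100 = 0.25 g
lactose: 1.3 g per 100 mL × 780 mL ÷ 100 = 10.14 g
L-lysine hydrochloride: 0.543 g/L × 0.78 L = 0.42 g
sodium carbonate: 1.06 g/L × 0.78 L = 0.83 g
sucrose: 42.7 g/L × 0.78 L = 33.31 g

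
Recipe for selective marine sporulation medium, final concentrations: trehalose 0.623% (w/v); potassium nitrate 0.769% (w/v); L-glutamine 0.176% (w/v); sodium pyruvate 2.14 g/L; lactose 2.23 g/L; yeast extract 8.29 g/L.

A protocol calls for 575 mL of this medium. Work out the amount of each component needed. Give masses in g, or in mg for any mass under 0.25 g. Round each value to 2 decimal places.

trehalose 3.58 g; potassium nitrate 4.42 g; L-glutamine 1.01 g; sodium pyruvate 1.23 g; lactose 1.28 g; yeast extract 4.77 g

Target volume = 575 mL = 0.575 L.
trehalose: 0.623 g per 100 mL × 575 mL ÷ 100 = 3.58 g
potassium nitrate: 0.769 g per 100 mL × 575 mL ÷ 100 = 4.42 g
L-glutamine: 0.176 g per 100 mL × 575 mL ÷ 100 = 1.01 g
sodium pyruvate: 2.14 g/L × 0.575 L = 1.23 g
lactose: 2.23 g/L × 0.575 L = 1.28 g
yeast extract: 8.29 g/L × 0.575 L = 4.77 g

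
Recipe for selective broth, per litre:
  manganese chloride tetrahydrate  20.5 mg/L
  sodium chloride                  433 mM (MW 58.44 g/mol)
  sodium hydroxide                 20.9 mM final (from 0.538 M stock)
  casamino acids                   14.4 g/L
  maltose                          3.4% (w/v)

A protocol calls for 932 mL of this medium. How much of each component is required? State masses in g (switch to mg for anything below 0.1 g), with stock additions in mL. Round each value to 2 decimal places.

Working volume: 932 mL = 0.932 L.
manganese chloride tetrahydrate: 20.5 mg/L × 0.932 L = 19.11 mg
sodium chloride: 433 mmol/L × 58.44 g/mol × 0.932 L ÷ 1000 = 23.58 g
sodium hydroxide: V = C2·V2/C1 = 20.9 mM × 932 mL ÷ 538 mM = 36.21 mL
casamino acids: 14.4 g/L × 0.932 L = 13.42 g
maltose: 3.4% w/v = 34 g/L → 34 × 0.932 L = 31.69 g

manganese chloride tetrahydrate 19.11 mg; sodium chloride 23.58 g; sodium hydroxide 36.21 mL; casamino acids 13.42 g; maltose 31.69 g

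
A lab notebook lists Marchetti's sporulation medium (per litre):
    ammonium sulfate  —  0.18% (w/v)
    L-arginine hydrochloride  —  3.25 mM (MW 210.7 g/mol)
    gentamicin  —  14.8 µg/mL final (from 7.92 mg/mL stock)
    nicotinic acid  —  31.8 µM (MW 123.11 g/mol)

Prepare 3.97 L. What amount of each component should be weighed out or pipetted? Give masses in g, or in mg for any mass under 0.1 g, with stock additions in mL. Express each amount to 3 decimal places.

ammonium sulfate 7.146 g; L-arginine hydrochloride 2.719 g; gentamicin 7.419 mL; nicotinic acid 15.542 mg

Scale factor relative to 1 L: 3.97.
ammonium sulfate: 0.18 g per 100 mL × 3970 mL ÷ 100 = 7.146 g
L-arginine hydrochloride: 3.25 mmol/L × 210.7 g/mol × 3.97 L ÷ 1000 = 2.719 g
gentamicin: dilute stock: 14.8 µg/mL × 3970 mL ÷ 7920 µg/mL = 7.419 mL
nicotinic acid: 31.8 µmol/L × 123.11 g/mol × 3.97 L ÷ 1000 = 15.542 mg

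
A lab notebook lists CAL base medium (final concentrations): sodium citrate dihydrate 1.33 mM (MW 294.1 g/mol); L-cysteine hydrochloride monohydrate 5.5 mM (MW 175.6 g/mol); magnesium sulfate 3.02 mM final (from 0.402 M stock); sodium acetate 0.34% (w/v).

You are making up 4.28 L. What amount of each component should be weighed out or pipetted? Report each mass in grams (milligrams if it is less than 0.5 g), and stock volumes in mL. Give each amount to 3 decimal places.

sodium citrate dihydrate 1.674 g; L-cysteine hydrochloride monohydrate 4.134 g; magnesium sulfate 32.153 mL; sodium acetate 14.552 g

Working volume: 4.28 L.
sodium citrate dihydrate: 1.33 mmol/L × 294.1 g/mol × 4.28 L ÷ 1000 = 1.674 g
L-cysteine hydrochloride monohydrate: 5.5 mmol/L × 175.6 g/mol × 4.28 L ÷ 1000 = 4.134 g
magnesium sulfate: V = C2·V2/C1 = 3.02 mM × 4280 mL ÷ 402 mM = 32.153 mL
sodium acetate: 0.34% w/v = 3.4 g/L → 3.4 × 4.28 L = 14.552 g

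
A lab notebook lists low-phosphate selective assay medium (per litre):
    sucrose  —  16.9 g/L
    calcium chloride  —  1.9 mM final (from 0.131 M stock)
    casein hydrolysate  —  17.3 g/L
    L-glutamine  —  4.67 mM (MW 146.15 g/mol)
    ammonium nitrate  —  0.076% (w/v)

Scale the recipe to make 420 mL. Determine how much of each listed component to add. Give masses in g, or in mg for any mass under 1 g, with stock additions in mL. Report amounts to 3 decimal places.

sucrose 7.098 g; calcium chloride 6.092 mL; casein hydrolysate 7.266 g; L-glutamine 286.659 mg; ammonium nitrate 319.200 mg

Target volume = 420 mL = 0.42 L.
sucrose: 16.9 g/L × 0.42 L = 7.098 g
calcium chloride: dilute stock: 1.9 mM × 420 mL ÷ 131 mM = 6.092 mL
casein hydrolysate: 17.3 g/L × 0.42 L = 7.266 g
L-glutamine: 4.67 mmol/L × 146.15 mg/mmol × 0.42 L = 286.659 mg
ammonium nitrate: 0.076 g per 100 mL × 420 mL ÷ 100 = 0.3192 g = 319.200 mg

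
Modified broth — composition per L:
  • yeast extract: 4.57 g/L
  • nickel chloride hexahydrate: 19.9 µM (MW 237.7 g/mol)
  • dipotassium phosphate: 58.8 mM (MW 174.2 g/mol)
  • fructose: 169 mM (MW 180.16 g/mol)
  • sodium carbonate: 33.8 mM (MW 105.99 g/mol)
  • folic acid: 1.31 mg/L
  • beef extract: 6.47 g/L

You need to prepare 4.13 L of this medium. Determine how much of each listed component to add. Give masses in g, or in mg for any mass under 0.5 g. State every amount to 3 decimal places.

yeast extract 18.874 g; nickel chloride hexahydrate 19.536 mg; dipotassium phosphate 42.303 g; fructose 125.746 g; sodium carbonate 14.796 g; folic acid 5.410 mg; beef extract 26.721 g

Working volume: 4.13 L.
yeast extract: 4.57 g/L × 4.13 L = 18.874 g
nickel chloride hexahydrate: 19.9 µmol/L × 237.7 g/mol × 4.13 L ÷ 1000 = 19.536 mg
dipotassium phosphate: 58.8 mmol/L × 174.2 g/mol × 4.13 L ÷ 1000 = 42.303 g
fructose: 169 mmol/L × 180.16 g/mol × 4.13 L ÷ 1000 = 125.746 g
sodium carbonate: 33.8 mmol/L × 105.99 g/mol × 4.13 L ÷ 1000 = 14.796 g
folic acid: 1.31 mg/L × 4.13 L = 5.410 mg
beef extract: 6.47 g/L × 4.13 L = 26.721 g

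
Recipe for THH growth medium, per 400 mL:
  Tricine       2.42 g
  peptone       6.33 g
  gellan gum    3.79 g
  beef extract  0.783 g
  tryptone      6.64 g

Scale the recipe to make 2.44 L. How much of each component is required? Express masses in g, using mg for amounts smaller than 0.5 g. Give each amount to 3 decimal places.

Ratio of target to recipe volume: 2440 / 400 = 6.1.
Tricine: 2.42 g × (2440 mL / 400 mL) = 14.762 g
peptone: 6.33 g × (2440 mL / 400 mL) = 38.613 g
gellan gum: 3.79 g × (2440 mL / 400 mL) = 23.119 g
beef extract: 0.783 g × (2440 mL / 400 mL) = 4.776 g
tryptone: 6.64 g × (2440 mL / 400 mL) = 40.504 g

Tricine 14.762 g; peptone 38.613 g; gellan gum 23.119 g; beef extract 4.776 g; tryptone 40.504 g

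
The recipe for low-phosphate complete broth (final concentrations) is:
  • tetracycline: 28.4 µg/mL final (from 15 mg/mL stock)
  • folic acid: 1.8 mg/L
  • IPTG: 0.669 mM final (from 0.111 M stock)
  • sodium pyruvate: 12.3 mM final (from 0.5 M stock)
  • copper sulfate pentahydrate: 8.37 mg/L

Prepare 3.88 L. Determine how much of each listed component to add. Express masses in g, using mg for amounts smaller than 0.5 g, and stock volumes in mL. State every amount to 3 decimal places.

Working volume: 3.88 L.
tetracycline: C1V1 = C2V2 → 28.4 µg/mL × 3880 mL ÷ 15000 µg/mL = 7.346 mL
folic acid: 1.8 mg/L × 3.88 L = 6.984 mg
IPTG: C1V1 = C2V2 → 0.669 mM × 3880 mL ÷ 111 mM = 23.385 mL
sodium pyruvate: dilute stock: 12.3 mM × 3880 mL ÷ 500 mM = 95.448 mL
copper sulfate pentahydrate: 8.37 mg/L × 3.88 L = 32.476 mg

tetracycline 7.346 mL; folic acid 6.984 mg; IPTG 23.385 mL; sodium pyruvate 95.448 mL; copper sulfate pentahydrate 32.476 mg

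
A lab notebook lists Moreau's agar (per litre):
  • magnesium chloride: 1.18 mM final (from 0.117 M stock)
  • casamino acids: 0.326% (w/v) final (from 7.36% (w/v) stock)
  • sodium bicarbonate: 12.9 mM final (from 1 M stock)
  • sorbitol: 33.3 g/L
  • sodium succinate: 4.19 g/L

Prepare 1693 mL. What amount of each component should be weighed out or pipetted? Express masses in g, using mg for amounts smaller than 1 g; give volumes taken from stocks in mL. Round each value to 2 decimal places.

Scale factor relative to 1 L: 1.693.
magnesium chloride: V = C2·V2/C1 = 1.18 mM × 1693 mL ÷ 117 mM = 17.07 mL
casamino acids: dilute stock: 0.326% ÷ 7.36% × 1693 mL = 74.99 mL
sodium bicarbonate: dilute stock: 12.9 mM × 1693 mL ÷ 1000 mM = 21.84 mL
sorbitol: 33.3 g/L × 1.693 L = 56.38 g
sodium succinate: 4.19 g/L × 1.693 L = 7.09 g

magnesium chloride 17.07 mL; casamino acids 74.99 mL; sodium bicarbonate 21.84 mL; sorbitol 56.38 g; sodium succinate 7.09 g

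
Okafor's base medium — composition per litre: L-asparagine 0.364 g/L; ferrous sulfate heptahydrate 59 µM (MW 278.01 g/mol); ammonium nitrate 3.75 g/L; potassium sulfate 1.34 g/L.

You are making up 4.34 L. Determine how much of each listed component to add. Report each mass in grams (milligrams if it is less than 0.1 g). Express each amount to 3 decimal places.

L-asparagine 1.580 g; ferrous sulfate heptahydrate 71.187 mg; ammonium nitrate 16.275 g; potassium sulfate 5.816 g

Scale factor relative to 1 L: 4.34.
L-asparagine: 0.364 g/L × 4.34 L = 1.580 g
ferrous sulfate heptahydrate: 59 µmol/L × 278.01 g/mol × 4.34 L ÷ 1000 = 71.187 mg
ammonium nitrate: 3.75 g/L × 4.34 L = 16.275 g
potassium sulfate: 1.34 g/L × 4.34 L = 5.816 g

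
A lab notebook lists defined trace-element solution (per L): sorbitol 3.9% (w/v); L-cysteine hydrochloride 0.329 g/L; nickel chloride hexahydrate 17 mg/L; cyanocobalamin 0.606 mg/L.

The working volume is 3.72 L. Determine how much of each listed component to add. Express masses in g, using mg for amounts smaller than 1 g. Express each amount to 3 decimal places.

Scale factor relative to 1 L: 3.72.
sorbitol: 3.9 g per 100 mL × 3720 mL ÷ 100 = 145.080 g
L-cysteine hydrochloride: 0.329 g/L × 3.72 L = 1.224 g
nickel chloride hexahydrate: 17 mg/L × 3.72 L = 63.240 mg
cyanocobalamin: 0.606 mg/L × 3.72 L = 2.254 mg

sorbitol 145.080 g; L-cysteine hydrochloride 1.224 g; nickel chloride hexahydrate 63.240 mg; cyanocobalamin 2.254 mg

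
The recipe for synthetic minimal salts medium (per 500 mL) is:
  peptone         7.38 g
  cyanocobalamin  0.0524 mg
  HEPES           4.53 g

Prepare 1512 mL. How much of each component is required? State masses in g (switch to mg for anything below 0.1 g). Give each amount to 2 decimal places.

peptone 22.32 g; cyanocobalamin 0.16 mg; HEPES 13.70 g

Scale factor = 1512 mL / 500 mL = 3.024.
peptone: 7.38 g × (1512 mL / 500 mL) = 22.32 g
cyanocobalamin: 0.0524 mg × (1512 mL / 500 mL) = 0.16 mg
HEPES: 4.53 g × (1512 mL / 500 mL) = 13.70 g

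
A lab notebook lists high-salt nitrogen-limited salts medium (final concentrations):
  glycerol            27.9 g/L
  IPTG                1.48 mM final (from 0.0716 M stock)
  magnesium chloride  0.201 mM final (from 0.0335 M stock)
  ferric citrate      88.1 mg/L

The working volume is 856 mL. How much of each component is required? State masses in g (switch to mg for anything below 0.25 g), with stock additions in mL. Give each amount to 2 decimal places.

Target volume = 856 mL = 0.856 L.
glycerol: 27.9 g/L × 0.856 L = 23.88 g
IPTG: V = C2·V2/C1 = 1.48 mM × 856 mL ÷ 71.6 mM = 17.69 mL
magnesium chloride: dilute stock: 0.201 mM × 856 mL ÷ 33.5 mM = 5.14 mL
ferric citrate: 88.1 mg/L × 0.856 L = 75.41 mg

glycerol 23.88 g; IPTG 17.69 mL; magnesium chloride 5.14 mL; ferric citrate 75.41 mg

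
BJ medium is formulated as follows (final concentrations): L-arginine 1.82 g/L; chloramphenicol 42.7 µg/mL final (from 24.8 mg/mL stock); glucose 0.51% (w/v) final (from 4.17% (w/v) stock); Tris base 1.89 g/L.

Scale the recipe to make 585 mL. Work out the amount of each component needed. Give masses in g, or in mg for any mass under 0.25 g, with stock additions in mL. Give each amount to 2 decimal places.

L-arginine 1.06 g; chloramphenicol 1.01 mL; glucose 71.55 mL; Tris base 1.11 g

Working volume: 585 mL = 0.585 L.
L-arginine: 1.82 g/L × 0.585 L = 1.06 g
chloramphenicol: V = C2·V2/C1 = 42.7 µg/mL × 585 mL ÷ 24800 µg/mL = 1.01 mL
glucose: V = C2·V2/C1 = 0.51% ÷ 4.17% × 585 mL = 71.55 mL
Tris base: 1.89 g/L × 0.585 L = 1.11 g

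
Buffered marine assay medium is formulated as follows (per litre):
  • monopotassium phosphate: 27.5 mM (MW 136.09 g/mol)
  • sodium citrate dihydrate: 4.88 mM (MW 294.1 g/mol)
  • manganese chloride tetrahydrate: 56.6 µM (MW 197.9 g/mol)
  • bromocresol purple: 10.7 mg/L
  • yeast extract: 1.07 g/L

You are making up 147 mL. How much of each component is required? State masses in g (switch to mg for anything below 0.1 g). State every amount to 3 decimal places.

monopotassium phosphate 0.550 g; sodium citrate dihydrate 0.211 g; manganese chloride tetrahydrate 1.647 mg; bromocresol purple 1.573 mg; yeast extract 0.157 g

Target volume = 147 mL = 0.147 L.
monopotassium phosphate: 27.5 mmol/L × 136.09 g/mol × 0.147 L ÷ 1000 = 0.550 g
sodium citrate dihydrate: 4.88 mmol/L × 294.1 g/mol × 0.147 L ÷ 1000 = 0.211 g
manganese chloride tetrahydrate: 56.6 µmol/L × 197.9 g/mol × 0.147 L ÷ 1000 = 1.647 mg
bromocresol purple: 10.7 mg/L × 0.147 L = 1.573 mg
yeast extract: 1.07 g/L × 0.147 L = 0.157 g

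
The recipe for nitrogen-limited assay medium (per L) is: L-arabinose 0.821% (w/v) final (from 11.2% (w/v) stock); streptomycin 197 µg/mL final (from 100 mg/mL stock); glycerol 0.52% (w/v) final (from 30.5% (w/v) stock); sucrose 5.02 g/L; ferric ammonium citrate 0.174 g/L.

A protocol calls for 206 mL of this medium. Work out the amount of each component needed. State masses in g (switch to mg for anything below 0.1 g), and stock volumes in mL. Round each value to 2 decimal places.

L-arabinose 15.10 mL; streptomycin 0.41 mL; glycerol 3.51 mL; sucrose 1.03 g; ferric ammonium citrate 35.84 mg

Target volume = 206 mL = 0.206 L.
L-arabinose: V = C2·V2/C1 = 0.821% ÷ 11.2% × 206 mL = 15.10 mL
streptomycin: C1V1 = C2V2 → 197 µg/mL × 206 mL ÷ 100000 µg/mL = 0.41 mL
glycerol: dilute stock: 0.52% ÷ 30.5% × 206 mL = 3.51 mL
sucrose: 5.02 g/L × 0.206 L = 1.03 g
ferric ammonium citrate: 0.174 g/L × 0.206 L = 0.035844 g = 35.84 mg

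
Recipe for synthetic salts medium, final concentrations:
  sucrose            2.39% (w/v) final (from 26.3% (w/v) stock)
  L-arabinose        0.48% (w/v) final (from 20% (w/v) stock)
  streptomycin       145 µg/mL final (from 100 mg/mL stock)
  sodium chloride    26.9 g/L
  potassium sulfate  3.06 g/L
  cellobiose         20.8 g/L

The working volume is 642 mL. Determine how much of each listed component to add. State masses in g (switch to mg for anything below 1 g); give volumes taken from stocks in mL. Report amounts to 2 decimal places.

Target volume = 642 mL = 0.642 L.
sucrose: V = C2·V2/C1 = 2.39% ÷ 26.3% × 642 mL = 58.34 mL
L-arabinose: C1V1 = C2V2 → 0.48% ÷ 20% × 642 mL = 15.41 mL
streptomycin: C1V1 = C2V2 → 145 µg/mL × 642 mL ÷ 100000 µg/mL = 0.93 mL
sodium chloride: 26.9 g/L × 0.642 L = 17.27 g
potassium sulfate: 3.06 g/L × 0.642 L = 1.96 g
cellobiose: 20.8 g/L × 0.642 L = 13.35 g

sucrose 58.34 mL; L-arabinose 15.41 mL; streptomycin 0.93 mL; sodium chloride 17.27 g; potassium sulfate 1.96 g; cellobiose 13.35 g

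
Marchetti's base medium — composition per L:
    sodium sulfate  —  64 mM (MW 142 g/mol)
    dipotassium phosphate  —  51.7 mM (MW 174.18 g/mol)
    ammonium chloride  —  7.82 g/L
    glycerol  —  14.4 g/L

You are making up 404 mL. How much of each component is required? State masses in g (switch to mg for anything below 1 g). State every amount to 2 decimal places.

sodium sulfate 3.67 g; dipotassium phosphate 3.64 g; ammonium chloride 3.16 g; glycerol 5.82 g

Target volume = 404 mL = 0.404 L.
sodium sulfate: 64 mmol/L × 142 g/mol × 0.404 L ÷ 1000 = 3.67 g
dipotassium phosphate: 51.7 mmol/L × 174.18 g/mol × 0.404 L ÷ 1000 = 3.64 g
ammonium chloride: 7.82 g/L × 0.404 L = 3.16 g
glycerol: 14.4 g/L × 0.404 L = 5.82 g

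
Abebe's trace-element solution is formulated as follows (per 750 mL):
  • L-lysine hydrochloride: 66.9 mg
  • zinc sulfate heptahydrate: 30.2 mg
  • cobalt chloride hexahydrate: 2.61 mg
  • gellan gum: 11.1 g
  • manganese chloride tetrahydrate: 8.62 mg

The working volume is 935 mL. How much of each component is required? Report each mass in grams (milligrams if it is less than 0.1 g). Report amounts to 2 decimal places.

Scale factor = 935 mL / 750 mL = 1.24667.
L-lysine hydrochloride: 66.9 mg × (935 mL / 750 mL) = 83.40 mg
zinc sulfate heptahydrate: 30.2 mg × (935 mL / 750 mL) = 37.65 mg
cobalt chloride hexahydrate: 2.61 mg × (935 mL / 750 mL) = 3.25 mg
gellan gum: 11.1 g × (935 mL / 750 mL) = 13.84 g
manganese chloride tetrahydrate: 8.62 mg × (935 mL / 750 mL) = 10.75 mg

L-lysine hydrochloride 83.40 mg; zinc sulfate heptahydrate 37.65 mg; cobalt chloride hexahydrate 3.25 mg; gellan gum 13.84 g; manganese chloride tetrahydrate 10.75 mg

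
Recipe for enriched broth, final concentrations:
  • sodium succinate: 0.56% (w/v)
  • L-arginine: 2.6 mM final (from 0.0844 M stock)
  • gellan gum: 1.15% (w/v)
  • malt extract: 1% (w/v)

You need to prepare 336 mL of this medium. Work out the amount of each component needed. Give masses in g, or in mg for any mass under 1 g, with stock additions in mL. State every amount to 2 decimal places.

sodium succinate 1.88 g; L-arginine 10.35 mL; gellan gum 3.86 g; malt extract 3.36 g

Scale factor relative to 1 L: 0.336.
sodium succinate: 0.56% w/v = 5.6 g/L → 5.6 × 0.336 L = 1.88 g
L-arginine: C1V1 = C2V2 → 2.6 mM × 336 mL ÷ 84.4 mM = 10.35 mL
gellan gum: 1.15 g per 100 mL × 336 mL ÷ 100 = 3.86 g
malt extract: 1% w/v = 10 g/L → 10 × 0.336 L = 3.36 g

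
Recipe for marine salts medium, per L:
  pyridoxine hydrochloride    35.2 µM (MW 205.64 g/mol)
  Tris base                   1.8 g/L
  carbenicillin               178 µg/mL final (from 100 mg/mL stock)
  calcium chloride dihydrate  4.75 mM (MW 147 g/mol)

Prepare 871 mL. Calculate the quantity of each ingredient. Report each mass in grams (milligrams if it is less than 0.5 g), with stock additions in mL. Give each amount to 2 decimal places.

Scale factor relative to 1 L: 0.871.
pyridoxine hydrochloride: 35.2 µmol/L × 205.64 g/mol × 0.871 L ÷ 1000 = 6.30 mg
Tris base: 1.8 g/L × 0.871 L = 1.57 g
carbenicillin: C1V1 = C2V2 → 178 µg/mL × 871 mL ÷ 100000 µg/mL = 1.55 mL
calcium chloride dihydrate: 4.75 mmol/L × 147 g/mol × 0.871 L ÷ 1000 = 0.61 g

pyridoxine hydrochloride 6.30 mg; Tris base 1.57 g; carbenicillin 1.55 mL; calcium chloride dihydrate 0.61 g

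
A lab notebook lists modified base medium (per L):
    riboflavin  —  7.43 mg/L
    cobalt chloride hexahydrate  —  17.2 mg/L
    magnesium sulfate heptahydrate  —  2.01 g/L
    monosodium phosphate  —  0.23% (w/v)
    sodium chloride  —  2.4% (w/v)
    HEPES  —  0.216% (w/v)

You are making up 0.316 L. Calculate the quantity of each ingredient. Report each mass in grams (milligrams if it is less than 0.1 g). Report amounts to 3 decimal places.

riboflavin 2.348 mg; cobalt chloride hexahydrate 5.435 mg; magnesium sulfate heptahydrate 0.635 g; monosodium phosphate 0.727 g; sodium chloride 7.584 g; HEPES 0.683 g

Scale factor relative to 1 L: 0.316.
riboflavin: 7.43 mg/L × 0.316 L = 2.348 mg
cobalt chloride hexahydrate: 17.2 mg/L × 0.316 L = 5.435 mg
magnesium sulfate heptahydrate: 2.01 g/L × 0.316 L = 0.635 g
monosodium phosphate: 0.23 g per 100 mL × 316 mL ÷ 100 = 0.727 g
sodium chloride: 2.4 g per 100 mL × 316 mL ÷ 100 = 7.584 g
HEPES: 0.216 g per 100 mL × 316 mL ÷ 100 = 0.683 g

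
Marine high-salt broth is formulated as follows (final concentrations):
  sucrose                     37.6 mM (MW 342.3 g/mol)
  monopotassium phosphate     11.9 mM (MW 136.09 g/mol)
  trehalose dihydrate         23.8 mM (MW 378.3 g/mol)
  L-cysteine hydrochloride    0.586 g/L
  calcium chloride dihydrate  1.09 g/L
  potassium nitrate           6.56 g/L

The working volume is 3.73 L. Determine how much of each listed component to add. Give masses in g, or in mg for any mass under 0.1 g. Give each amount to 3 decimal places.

sucrose 48.007 g; monopotassium phosphate 6.041 g; trehalose dihydrate 33.583 g; L-cysteine hydrochloride 2.186 g; calcium chloride dihydrate 4.066 g; potassium nitrate 24.469 g

Working volume: 3.73 L.
sucrose: 37.6 mmol/L × 342.3 g/mol × 3.73 L ÷ 1000 = 48.007 g
monopotassium phosphate: 11.9 mmol/L × 136.09 g/mol × 3.73 L ÷ 1000 = 6.041 g
trehalose dihydrate: 23.8 mmol/L × 378.3 g/mol × 3.73 L ÷ 1000 = 33.583 g
L-cysteine hydrochloride: 0.586 g/L × 3.73 L = 2.186 g
calcium chloride dihydrate: 1.09 g/L × 3.73 L = 4.066 g
potassium nitrate: 6.56 g/L × 3.73 L = 24.469 g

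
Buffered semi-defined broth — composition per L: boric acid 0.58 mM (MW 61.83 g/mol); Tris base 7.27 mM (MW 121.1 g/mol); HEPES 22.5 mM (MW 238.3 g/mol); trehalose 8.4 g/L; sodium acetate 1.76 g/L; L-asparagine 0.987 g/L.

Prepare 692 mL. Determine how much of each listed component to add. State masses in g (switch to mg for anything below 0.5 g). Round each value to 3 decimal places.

boric acid 24.816 mg; Tris base 0.609 g; HEPES 3.710 g; trehalose 5.813 g; sodium acetate 1.218 g; L-asparagine 0.683 g

Working volume: 692 mL = 0.692 L.
boric acid: 0.58 mmol/L × 61.83 mg/mmol × 0.692 L = 24.816 mg
Tris base: 7.27 mmol/L × 121.1 g/mol × 0.692 L ÷ 1000 = 0.609 g
HEPES: 22.5 mmol/L × 238.3 g/mol × 0.692 L ÷ 1000 = 3.710 g
trehalose: 8.4 g/L × 0.692 L = 5.813 g
sodium acetate: 1.76 g/L × 0.692 L = 1.218 g
L-asparagine: 0.987 g/L × 0.692 L = 0.683 g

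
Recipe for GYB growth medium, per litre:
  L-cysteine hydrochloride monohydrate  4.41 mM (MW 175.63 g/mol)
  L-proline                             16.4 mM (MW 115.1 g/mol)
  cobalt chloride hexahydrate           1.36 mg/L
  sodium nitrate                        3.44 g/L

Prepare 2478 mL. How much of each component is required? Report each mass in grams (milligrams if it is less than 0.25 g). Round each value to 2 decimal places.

L-cysteine hydrochloride monohydrate 1.92 g; L-proline 4.68 g; cobalt chloride hexahydrate 3.37 mg; sodium nitrate 8.52 g

Working volume: 2478 mL = 2.478 L.
L-cysteine hydrochloride monohydrate: 4.41 mmol/L × 175.63 g/mol × 2.478 L ÷ 1000 = 1.92 g
L-proline: 16.4 mmol/L × 115.1 g/mol × 2.478 L ÷ 1000 = 4.68 g
cobalt chloride hexahydrate: 1.36 mg/L × 2.478 L = 3.37 mg
sodium nitrate: 3.44 g/L × 2.478 L = 8.52 g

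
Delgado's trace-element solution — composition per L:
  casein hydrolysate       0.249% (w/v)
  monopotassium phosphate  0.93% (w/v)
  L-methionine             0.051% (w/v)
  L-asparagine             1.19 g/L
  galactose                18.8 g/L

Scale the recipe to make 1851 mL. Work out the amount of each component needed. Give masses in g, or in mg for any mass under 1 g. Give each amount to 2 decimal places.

Scale factor relative to 1 L: 1.851.
casein hydrolysate: 0.249% w/v = 2.49 g/L → 2.49 × 1.851 L = 4.61 g
monopotassium phosphate: 0.93 g per 100 mL × 1851 mL ÷ 100 = 17.21 g
L-methionine: 0.051% w/v = 0.51 g/L → 0.51 × 1.851 L = 0.94401 g = 944.01 mg
L-asparagine: 1.19 g/L × 1.851 L = 2.20 g
galactose: 18.8 g/L × 1.851 L = 34.80 g

casein hydrolysate 4.61 g; monopotassium phosphate 17.21 g; L-methionine 944.01 mg; L-asparagine 2.20 g; galactose 34.80 g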